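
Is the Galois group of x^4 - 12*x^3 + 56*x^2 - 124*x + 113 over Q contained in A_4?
The polynomial is irreducible of degree 4 over Q. Its discriminant is 2304 = 48^2, a perfect square. A Galois group lies in the alternating group exactly when the discriminant is a square in Q, so the Galois group (V_4) is contained in A_4.

Yes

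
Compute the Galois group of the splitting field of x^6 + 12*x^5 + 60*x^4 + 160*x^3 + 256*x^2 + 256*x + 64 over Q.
6T7: S_4

The polynomial f is an irreducible sextic over Q, so G = Gal(f/Q) is one of the 16 transitive subgroups 6T1, ..., 6T16 of S_6. The discriminant of f is 66039417143296 = 8126464^2, a perfect square, so G is contained in A_6. The transitive groups of degree 6 contained in A_6 are: A_4 (6T4, order 12), S_4 (6T7, order 24), (C_3 x C_3) : C_4 (6T10, order 36), PSL(2,5) (6T12, order 60), A_6 (6T15, order 360). By Dedekind's theorem, for a prime p not dividing disc(f) the degrees of the irreducible factors of f mod p form the cycle type of an element of G. Factoring f modulo the 79 such primes p <= 419 (skipping 2, 31, which divide the discriminant), each new pattern first appears at: mod 3: f = (x^2 + x + 2)(x^4 + 2x^3 + 2x^2 + x + 2), pattern 4+2; mod 5: f = (x^3 + 3x^2 + 2x + 2)(x^3 + 4x^2 + x + 2), pattern 3+3; mod 11: f = (x + 7)(x + 8)(x^2 + x + 4)(x^2 + 7x + 5), pattern 2+2+1+1; mod 67: f = (x + 6)(x + 8)(x + 24)(x + 47)(x + 63)(x + 65), pattern 1+1+1+1+1+1. No other pattern occurs in this range, so the set of observed cycle types is {4+2, 3+3, 2+2+1+1, 1+1+1+1+1+1}. The candidates containing elements of all these cycle types are S_4 (6T7) of order 24, (C_3 x C_3) : C_4 (6T10) of order 36, A_6 (6T15) of order 360; the others are excluded. The observed types are precisely the cycle types that occur in S_4 (6T7). Each of the other remaining candidates has further cycle types, and by the Chebotarev density theorem the matching factorization patterns would occur for a proportion of primes equal to their share of the group: (C_3 x C_3) : C_4 (6T10) additionally contains elements of type 3+1+1+1 (4 of its 36 elements, about 11% of primes); A_6 (6T15) additionally contains elements of type 5+1, 3+1+1+1 (184 of its 360 elements, about 51% of primes). None of the 79 primes tested shows any such pattern (for each of these groups the chance of that is below 10^-4), which rules them out. Hence G = S_4 (6T7), of order 24.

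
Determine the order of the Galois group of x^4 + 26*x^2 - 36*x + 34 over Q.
4

The degree of the splitting field over Q equals the order of the Galois group, so first determine the group. The polynomial is an irreducible quartic over Q and its discriminant is 187142400 = 13680^2, a perfect square, so the Galois group is contained in A_4. The resolvent cubic y^3 - 26*y^2 - 136*y + 2240 splits completely over Q, which gives the Klein four-group V_4. The Galois group V_4 (4T2) has order 4, so the splitting field has degree 4 over Q.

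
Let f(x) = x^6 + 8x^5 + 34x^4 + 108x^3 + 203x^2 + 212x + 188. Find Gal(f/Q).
The polynomial f is an irreducible sextic over Q, so G = Gal(f/Q) is one of the 16 transitive subgroups 6T1, ..., 6T16 of S_6. The discriminant of f is -25051873280000, which is not a perfect square, so G is not contained in A_6. The transitive groups of degree 6 not contained in A_6 are: C_6 (6T1, order 6), S_3 (6T2, order 6), D_6 (6T3, order 12), C_3 x S_3 (6T5, order 18), A_4 x C_2 (6T6, order 24), S_4 (6T8, order 24), S_3 x S_3 (6T9, order 36), S_4 x C_2 (6T11, order 48), (S_3 x S_3) : C_2 (6T13, order 72), PGL(2,5) (6T14, order 120), S_6 (6T16, order 720). By Dedekind's theorem, for a prime p not dividing disc(f) the degrees of the irreducible factors of f mod p form the cycle type of an element of G. Factoring f modulo the 22 such primes p <= 101 (skipping 2, 5, 7, 79, which divide the discriminant), each new pattern first appears at: mod 3: f = (x^3 + x^2 + x + 2)(x^3 + x^2 + 2x + 1), pattern 3+3; mod 13: f = (x + 9)(x + 12)(x^4 + 4x^2 + 11x + 8), pattern 4+1+1; mod 37: f = (x^2 + 14x + 18)(x^2 + 32x + 17)(x^2 + 36x + 4), pattern 2+2+2; mod 43: f = (x + 12)(x + 20)(x^2 + 25x + 1)(x^2 + 37x + 23), pattern 2+2+1+1. No other pattern occurs in this range, so the set of observed cycle types is {3+3, 4+1+1, 2+2+2, 2+2+1+1}. The candidates containing elements of all these cycle types are S_4 (6T8) of order 24, S_4 x C_2 (6T11) of order 48, PGL(2,5) (6T14) of order 120, S_6 (6T16) of order 720; the others are excluded. The observed types are precisely the cycle types that occur in S_4 (6T8) (apart from the identity). Each of the other remaining candidates has further cycle types, and by the Chebotarev density theorem the matching factorization patterns would occur for a proportion of primes equal to their share of the group: S_4 x C_2 (6T11) additionally contains elements of type 6, 4+2, 2+1+1+1+1 (17 of its 48 elements, about 35% of primes); PGL(2,5) (6T14) additionally contains elements of type 6, 5+1 (44 of its 120 elements, about 37% of primes); S_6 (6T16) additionally contains elements of type 6, 5+1, 4+2, 3+2+1, 3+1+1+1, 2+1+1+1+1 (529 of its 720 elements, about 73% of primes). None of the 22 primes tested shows any such pattern (for each of these groups the chance of that is below 10^-4), which rules them out. Hence G = S_4 (6T8), of order 24.

S_4 (order 24)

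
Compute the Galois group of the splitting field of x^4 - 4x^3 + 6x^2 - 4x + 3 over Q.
D_4, the dihedral group of order 8

The polynomial is an irreducible quartic over Q and its discriminant is 2048, which is not a perfect square, so the Galois group is not contained in A_4. The resolvent cubic y^3 - 6*y^2 + 4*y + 8 has exactly one rational root, so the Galois group is C_4 or D_4. The quartic remains irreducible over Q(sqrt(disc)), so the group is D_4.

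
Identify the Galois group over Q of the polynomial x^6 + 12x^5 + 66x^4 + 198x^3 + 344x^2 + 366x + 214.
The polynomial f is an irreducible sextic over Q, so G = Gal(f/Q) is one of the 16 transitive subgroups 6T1, ..., 6T16 of S_6. The discriminant of f is -6786502543552, which is not a perfect square, so G is not contained in A_6. The transitive groups of degree 6 not contained in A_6 are: C_6 (6T1, order 6), S_3 (6T2, order 6), D_6 (6T3, order 12), C_3 x S_3 (6T5, order 18), A_4 x C_2 (6T6, order 24), S_4 (6T8, order 24), S_3 x S_3 (6T9, order 36), S_4 x C_2 (6T11, order 48), (S_3 x S_3) : C_2 (6T13, order 72), PGL(2,5) (6T14, order 120), S_6 (6T16, order 720). By Dedekind's theorem, for a prime p not dividing disc(f) the degrees of the irreducible factors of f mod p form the cycle type of an element of G. Factoring f modulo the 3 such primes p <= 7 (skipping 2, which divides the discriminant), each new pattern first appears at: mod 3: f = (x^6 + 2x^2 + 1), pattern 6; mod 5: f = (x + 2)(x + 3)(x^4 + 2x^3 + x + 4), pattern 4+1+1; mod 7: f = (x + 1)(x^2 + 4x + 6)(x^3 + 3), pattern 3+2+1. No other pattern occurs in this range, so the set of observed cycle types is {6, 4+1+1, 3+2+1}. Among the candidates above, the only group containing elements of all these cycle types is S_6 (6T16); every other candidate lacks at least one of them. Hence G = S_6 (6T16), of order 720.

S_6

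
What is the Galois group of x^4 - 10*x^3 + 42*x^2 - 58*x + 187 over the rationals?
A_4, the alternating group on 4 letters

The polynomial is an irreducible quartic over Q and its discriminant is 1666598976 = 40824^2, a perfect square, so the Galois group is contained in A_4. The resolvent cubic y^3 - 42*y^2 - 168*y + 9352 is irreducible over Q. An irreducible resolvent with square discriminant gives A_4.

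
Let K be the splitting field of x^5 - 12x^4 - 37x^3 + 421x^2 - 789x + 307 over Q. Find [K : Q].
5

The degree of the splitting field over Q equals the order of the Galois group, so first determine the group. The polynomial f is an irreducible quintic over Q, so G = Gal(f/Q) is a transitive subgroup of S_5: one of C_5 (5T1, order 5), D_5 (5T2, order 10), F_20 (5T3, order 20), A_5 (5T4, order 60) or S_5 (5T5, order 120). The discriminant of f is 1790131784382601 = 42309949^2, a perfect square, so G is contained in A_5. The transitive groups of degree 5 contained in A_5 are: C_5 (5T1, order 5), D_5 (5T2, order 10), A_5 (5T4, order 60). By Dedekind's theorem, for a prime p not dividing disc(f) the degrees of the irreducible factors of f mod p form the cycle type of an element of G. Factoring f modulo the 14 such primes p <= 53 (skipping 11, 23, which divide the discriminant), each new pattern first appears at: mod 2: f = (x^5 + x^3 + x^2 + x + 1), pattern 5; mod 43: f = (x + 4)(x + 16)(x + 26)(x + 30)(x + 41), pattern 1+1+1+1+1. No other pattern occurs in this range, so the set of observed cycle types is {5, 1+1+1+1+1}. The candidates containing elements of all these cycle types are C_5 (5T1) of order 5, D_5 (5T2) of order 10, A_5 (5T4) of order 60; the others are excluded. The observed types are precisely the cycle types that occur in C_5 (5T1). Each of the other remaining candidates has further cycle types, and by the Chebotarev density theorem the matching factorization patterns would occur for a proportion of primes equal to their share of the group: D_5 (5T2) additionally contains elements of type 2+2+1 (5 of its 10 elements, about 50% of primes); A_5 (5T4) additionally contains elements of type 3+1+1, 2+2+1 (35 of its 60 elements, about 58% of primes). None of the 14 primes tested shows any such pattern (for each of these groups the chance of that is below 10^-4), which rules them out. Hence G = C_5 (5T1), of order 5. The Galois group C_5 (5T1) has order 5, so the splitting field has degree 5 over Q.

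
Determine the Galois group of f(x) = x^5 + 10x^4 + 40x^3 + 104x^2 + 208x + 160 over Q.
The polynomial f is an irreducible quintic over Q, so G = Gal(f/Q) is a transitive subgroup of S_5: one of C_5 (5T1, order 5), D_5 (5T2, order 10), F_20 (5T3, order 20), A_5 (5T4, order 60) or S_5 (5T5, order 120). The discriminant of f is 57907609600 = 240640^2, a perfect square, so G is contained in A_5. The transitive groups of degree 5 contained in A_5 are: C_5 (5T1, order 5), D_5 (5T2, order 10), A_5 (5T4, order 60). By Dedekind's theorem, for a prime p not dividing disc(f) the degrees of the irreducible factors of f mod p form the cycle type of an element of G. Factoring f modulo the 23 such primes p <= 101 (skipping 2, 5, 47, which divide the discriminant), each new pattern first appears at: mod 3: f = (x^5 + x^4 + x^3 + 2x^2 + x + 1), pattern 5; mod 11: f = (x + 7)(x^2 + 5)(x^2 + 3x + 3), pattern 2+2+1; mod 83: f = (x + 23)(x + 46)(x + 50)(x + 63)(x + 77), pattern 1+1+1+1+1. No other pattern occurs in this range, so the set of observed cycle types is {5, 2+2+1, 1+1+1+1+1}. The candidates containing elements of all these cycle types are D_5 (5T2) of order 10, A_5 (5T4) of order 60; the others are excluded. The observed types are precisely the cycle types that occur in D_5 (5T2). Each of the other remaining candidates has further cycle types, and by the Chebotarev density theorem the matching factorization patterns would occur for a proportion of primes equal to their share of the group: A_5 (5T4) additionally contains elements of type 3+1+1 (20 of its 60 elements, about 33% of primes). None of the 23 primes tested shows any such pattern (for each of these groups the chance of that is below 10^-4), which rules them out. Hence G = D_5 (5T2), of order 10.

D_5 (order 10)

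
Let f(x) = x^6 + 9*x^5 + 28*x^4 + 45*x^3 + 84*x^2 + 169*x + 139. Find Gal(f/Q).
S_4 (order 24)

The polynomial f is an irreducible sextic over Q, so G = Gal(f/Q) is one of the 16 transitive subgroups 6T1, ..., 6T16 of S_6. The discriminant of f is 54786284800, which is not a perfect square, so G is not contained in A_6. The transitive groups of degree 6 not contained in A_6 are: C_6 (6T1, order 6), S_3 (6T2, order 6), D_6 (6T3, order 12), C_3 x S_3 (6T5, order 18), A_4 x C_2 (6T6, order 24), S_4 (6T8, order 24), S_3 x S_3 (6T9, order 36), S_4 x C_2 (6T11, order 48), (S_3 x S_3) : C_2 (6T13, order 72), PGL(2,5) (6T14, order 120), S_6 (6T16, order 720). By Dedekind's theorem, for a prime p not dividing disc(f) the degrees of the irreducible factors of f mod p form the cycle type of an element of G. Factoring f modulo the 22 such primes p <= 101 (skipping 2, 5, 13, 37, which divide the discriminant), each new pattern first appears at: mod 3: f = (x^3 + x^2 + 2)(x^3 + 2x^2 + 2x + 2), pattern 3+3; mod 17: f = (x + 3)(x + 6)(x^4 + 10x^2 + 6x + 3), pattern 4+1+1; mod 31: f = (x^2 + 2x + 10)(x^2 + 11x + 25)(x^2 + 27x + 23), pattern 2+2+2; mod 67: f = (x + 18)(x + 27)(x^2 + 39x + 28)(x^2 + 59x + 39), pattern 2+2+1+1. No other pattern occurs in this range, so the set of observed cycle types is {3+3, 4+1+1, 2+2+2, 2+2+1+1}. The candidates containing elements of all these cycle types are S_4 (6T8) of order 24, S_4 x C_2 (6T11) of order 48, PGL(2,5) (6T14) of order 120, S_6 (6T16) of order 720; the others are excluded. The observed types are precisely the cycle types that occur in S_4 (6T8) (apart from the identity). Each of the other remaining candidates has further cycle types, and by the Chebotarev density theorem the matching factorization patterns would occur for a proportion of primes equal to their share of the group: S_4 x C_2 (6T11) additionally contains elements of type 6, 4+2, 2+1+1+1+1 (17 of its 48 elements, about 35% of primes); PGL(2,5) (6T14) additionally contains elements of type 6, 5+1 (44 of its 120 elements, about 37% of primes); S_6 (6T16) additionally contains elements of type 6, 5+1, 4+2, 3+2+1, 3+1+1+1, 2+1+1+1+1 (529 of its 720 elements, about 73% of primes). None of the 22 primes tested shows any such pattern (for each of these groups the chance of that is below 10^-4), which rules them out. Hence G = S_4 (6T8), of order 24.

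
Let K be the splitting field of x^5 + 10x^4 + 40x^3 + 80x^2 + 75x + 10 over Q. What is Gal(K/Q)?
The polynomial f is an irreducible quintic over Q, so G = Gal(f/Q) is a transitive subgroup of S_5: one of C_5 (5T1, order 5), D_5 (5T2, order 10), F_20 (5T3, order 20), A_5 (5T4, order 60) or S_5 (5T5, order 120). The discriminant of f is 64000000 = 8000^2, a perfect square, so G is contained in A_5. The transitive groups of degree 5 contained in A_5 are: C_5 (5T1, order 5), D_5 (5T2, order 10), A_5 (5T4, order 60). By Dedekind's theorem, for a prime p not dividing disc(f) the degrees of the irreducible factors of f mod p form the cycle type of an element of G. Factoring f modulo the 23 such primes p <= 97 (skipping 2, 5, which divide the discriminant), each new pattern first appears at: mod 3: f = (x + 2)(x^2 + 1)(x^2 + 2x + 2), pattern 2+2+1; mod 7: f = (x^5 + 3x^4 + 5x^3 + 3x^2 + 5x + 3), pattern 5. No other pattern occurs in this range, so the set of observed cycle types is {2+2+1, 5}. The candidates containing elements of all these cycle types are D_5 (5T2) of order 10, A_5 (5T4) of order 60; the others are excluded. The observed types are precisely the cycle types that occur in D_5 (5T2) (apart from the identity). Each of the other remaining candidates has further cycle types, and by the Chebotarev density theorem the matching factorization patterns would occur for a proportion of primes equal to their share of the group: A_5 (5T4) additionally contains elements of type 3+1+1 (20 of its 60 elements, about 33% of primes). None of the 23 primes tested shows any such pattern (for each of these groups the chance of that is below 10^-4), which rules them out. Hence G = D_5 (5T2), of order 10.

D_5 (order 10)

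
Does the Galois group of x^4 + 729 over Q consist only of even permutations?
The polynomial is irreducible of degree 4 over Q. Its discriminant is 99179645184 = 314928^2, a perfect square. A Galois group lies in the alternating group exactly when the discriminant is a square in Q, so the Galois group (V_4) is contained in A_4.

Yes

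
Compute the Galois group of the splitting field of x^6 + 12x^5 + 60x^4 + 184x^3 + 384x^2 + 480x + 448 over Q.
The polynomial f is an irreducible sextic over Q, so G = Gal(f/Q) is one of the 16 transitive subgroups 6T1, ..., 6T16 of S_6. The discriminant of f is -190210142896128, which is not a perfect square, so G is not contained in A_6. The transitive groups of degree 6 not contained in A_6 are: C_6 (6T1, order 6), S_3 (6T2, order 6), D_6 (6T3, order 12), C_3 x S_3 (6T5, order 18), A_4 x C_2 (6T6, order 24), S_4 (6T8, order 24), S_3 x S_3 (6T9, order 36), S_4 x C_2 (6T11, order 48), (S_3 x S_3) : C_2 (6T13, order 72), PGL(2,5) (6T14, order 120), S_6 (6T16, order 720). By Dedekind's theorem, for a prime p not dividing disc(f) the degrees of the irreducible factors of f mod p form the cycle type of an element of G. Factoring f modulo the 33 such primes p <= 149 (skipping 2, 3, which divide the discriminant), each new pattern first appears at: mod 5: f = (x^6 + 2x^5 + 4x^3 + 4x^2 + 3), pattern 6; mod 7: f = (x)(x + 1)(x + 5)(x^3 + 6x^2 + 5x + 5), pattern 3+1+1+1; mod 17: f = (x^2 + 2x + 11)(x^2 + 13x + 16)(x^2 + 14x + 1), pattern 2+2+2; mod 19: f = (x^3 + 6x^2 + 12x + 4)(x^3 + 6x^2 + 12x + 17), pattern 3+3; mod 73: f = (x + 13)(x + 15)(x + 17)(x + 31)(x + 33)(x + 49), pattern 1+1+1+1+1+1. No other pattern occurs in this range, so the set of observed cycle types is {6, 3+1+1+1, 2+2+2, 3+3, 1+1+1+1+1+1}. The candidates containing elements of all these cycle types are C_3 x S_3 (6T5) of order 18, S_3 x S_3 (6T9) of order 36, (S_3 x S_3) : C_2 (6T13) of order 72, S_6 (6T16) of order 720; the others are excluded. The observed types are precisely the cycle types that occur in C_3 x S_3 (6T5). Each of the other remaining candidates has further cycle types, and by the Chebotarev density theorem the matching factorization patterns would occur for a proportion of primes equal to their share of the group: S_3 x S_3 (6T9) additionally contains elements of type 2+2+1+1 (9 of its 36 elements, about 25% of primes); (S_3 x S_3) : C_2 (6T13) additionally contains elements of type 4+2, 3+2+1, 2+2+1+1, 2+1+1+1+1 (45 of its 72 elements, about 62% of primes); S_6 (6T16) additionally contains elements of type 5+1, 4+2, 4+1+1, 3+2+1, 2+2+1+1, 2+1+1+1+1 (504 of its 720 elements, about 70% of primes). None of the 33 primes tested shows any such pattern (for each of these groups the chance of that is below 10^-4), which rules them out. Hence G = C_3 x S_3 (6T5), of order 18.

C_3 x S_3, the group 6T5 of order 18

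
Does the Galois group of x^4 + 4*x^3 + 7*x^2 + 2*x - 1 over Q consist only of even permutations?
The polynomial is irreducible of degree 4 over Q. Its discriminant is -4528, which is not a perfect square. A Galois group lies in the alternating group exactly when the discriminant is a square in Q, so the Galois group (S_4) is not contained in A_4.

No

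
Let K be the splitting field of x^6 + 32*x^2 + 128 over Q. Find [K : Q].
48

The degree of the splitting field over Q equals the order of the Galois group, so first determine the group. The polynomial f is an irreducible sextic over Q, so G = Gal(f/Q) is one of the 16 transitive subgroups 6T1, ..., 6T16 of S_6. The discriminant of f is -2693803488051200, which is not a perfect square, so G is not contained in A_6. The transitive groups of degree 6 not contained in A_6 are: C_6 (6T1, order 6), S_3 (6T2, order 6), D_6 (6T3, order 12), C_3 x S_3 (6T5, order 18), A_4 x C_2 (6T6, order 24), S_4 (6T8, order 24), S_3 x S_3 (6T9, order 36), S_4 x C_2 (6T11, order 48), (S_3 x S_3) : C_2 (6T13, order 72), PGL(2,5) (6T14, order 120), S_6 (6T16, order 720). By Dedekind's theorem, for a prime p not dividing disc(f) the degrees of the irreducible factors of f mod p form the cycle type of an element of G. Factoring f modulo the 17 such primes p <= 71 (skipping 2, 5, 7, which divide the discriminant), each new pattern first appears at: mod 3: f = (x^3 + x^2 + 2x + 1)(x^3 + 2x^2 + 2x + 2), pattern 3+3; mod 13: f = (x^6 + 6x^2 + 11), pattern 6; mod 19: f = (x^2 + 1)(x^4 + 18x^2 + 14), pattern 4+2; mod 23: f = (x + 1)(x + 22)(x^4 + x^2 + 10), pattern 4+1+1; mod 53: f = (x^2 + 21)(x^2 + 22x + 46)(x^2 + 31x + 46), pattern 2+2+2; mod 59: f = (x + 8)(x + 51)(x^2 + 10x + 23)(x^2 + 49x + 23), pattern 2+2+1+1; mod 71: f = (x + 16)(x + 22)(x + 49)(x + 55)(x^2 + 30), pattern 2+1+1+1+1. No other pattern occurs in this range, so the set of observed cycle types is {3+3, 6, 4+2, 4+1+1, 2+2+2, 2+2+1+1, 2+1+1+1+1}. The candidates containing elements of all these cycle types are S_4 x C_2 (6T11) of order 48, S_6 (6T16) of order 720; the others are excluded. The observed types are precisely the cycle types that occur in S_4 x C_2 (6T11) (apart from the identity). Each of the other remaining candidates has further cycle types, and by the Chebotarev density theorem the matching factorization patterns would occur for a proportion of primes equal to their share of the group: S_6 (6T16) additionally contains elements of type 5+1, 3+2+1, 3+1+1+1 (304 of its 720 elements, about 42% of primes). None of the 17 primes tested shows any such pattern (for each of these groups the chance of that is below 10^-4), which rules them out. Hence G = S_4 x C_2 (6T11), of order 48. The Galois group S_4 x C_2 (6T11) has order 48, so the splitting field has degree 48 over Q.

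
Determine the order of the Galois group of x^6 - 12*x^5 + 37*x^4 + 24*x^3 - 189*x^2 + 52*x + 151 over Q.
The degree of the splitting field over Q equals the order of the Galois group, so first determine the group. The polynomial f is an irreducible sextic over Q, so G = Gal(f/Q) is one of the 16 transitive subgroups 6T1, ..., 6T16 of S_6. The discriminant of f is 870211913777152, which is not a perfect square, so G is not contained in A_6. The transitive groups of degree 6 not contained in A_6 are: C_6 (6T1, order 6), S_3 (6T2, order 6), D_6 (6T3, order 12), C_3 x S_3 (6T5, order 18), A_4 x C_2 (6T6, order 24), S_4 (6T8, order 24), S_3 x S_3 (6T9, order 36), S_4 x C_2 (6T11, order 48), (S_3 x S_3) : C_2 (6T13, order 72), PGL(2,5) (6T14, order 120), S_6 (6T16, order 720). By Dedekind's theorem, for a prime p not dividing disc(f) the degrees of the irreducible factors of f mod p form the cycle type of an element of G. Factoring f modulo the 23 such primes p <= 97 (skipping 2, 37, which divide the discriminant), each new pattern first appears at: mod 3: f = (x^3 + x^2 + 2)(x^3 + 2x^2 + 2x + 2), pattern 3+3; mod 5: f = (x^2 + x + 2)(x^2 + 3x + 4)(x^2 + 4x + 2), pattern 2+2+2; mod 67: f = (x + 3)(x + 4)(x + 28)(x + 35)(x + 59)(x + 60), pattern 1+1+1+1+1+1. No other pattern occurs in this range, so the set of observed cycle types is {3+3, 2+2+2, 1+1+1+1+1+1}. The candidates containing elements of all these cycle types are C_6 (6T1) of order 6, S_3 (6T2) of order 6, D_6 (6T3) of order 12, C_3 x S_3 (6T5) of order 18, A_4 x C_2 (6T6) of order 24, S_4 (6T8) of order 24, S_3 x S_3 (6T9) of order 36, S_4 x C_2 (6T11) of order 48, (S_3 x S_3) : C_2 (6T13) of order 72, PGL(2,5) (6T14) of order 120, S_6 (6T16) of order 720; the others are excluded. The observed types are precisely the cycle types that occur in S_3 (6T2). Each of the other remaining candidates has further cycle types, and by the Chebotarev density theorem the matching factorization patterns would occur for a proportion of primes equal to their share of the group: C_6 (6T1) additionally contains elements of type 6 (2 of its 6 elements, about 33% of primes); D_6 (6T3) additionally contains elements of type 6, 2+2+1+1 (5 of its 12 elements, about 42% of primes); C_3 x S_3 (6T5) additionally contains elements of type 6, 3+1+1+1 (10 of its 18 elements, about 56% of primes); A_4 x C_2 (6T6) additionally contains elements of type 6, 2+2+1+1, 2+1+1+1+1 (14 of its 24 elements, about 58% of primes); S_4 (6T8) additionally contains elements of type 4+1+1, 2+2+1+1 (9 of its 24 elements, about 38% of primes); S_3 x S_3 (6T9) additionally contains elements of type 6, 3+1+1+1, 2+2+1+1 (25 of its 36 elements, about 69% of primes); S_4 x C_2 (6T11) additionally contains elements of type 6, 4+2, 4+1+1, 2+2+1+1, 2+1+1+1+1 (32 of its 48 elements, about 67% of primes); (S_3 x S_3) : C_2 (6T13) additionally contains elements of type 6, 4+2, 3+2+1, 3+1+1+1, 2+2+1+1, 2+1+1+1+1 (61 of its 72 elements, about 85% of primes); PGL(2,5) (6T14) additionally contains elements of type 6, 5+1, 4+1+1, 2+2+1+1 (89 of its 120 elements, about 74% of primes); S_6 (6T16) additionally contains elements of type 6, 5+1, 4+2, 4+1+1, 3+2+1, 3+1+1+1, 2+2+1+1, 2+1+1+1+1 (664 of its 720 elements, about 92% of primes). None of the 23 primes tested shows any such pattern (for each of these groups the chance of that is below 10^-4), which rules them out. Hence G = S_3 (6T2), of order 6. The Galois group S_3 (6T2) has order 6, so the splitting field has degree 6 over Q.

6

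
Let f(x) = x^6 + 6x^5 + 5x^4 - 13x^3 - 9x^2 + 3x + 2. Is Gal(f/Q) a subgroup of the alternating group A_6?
Yes

The polynomial is irreducible of degree 6 over Q. Its discriminant is 30991489 = 5567^2, a perfect square. A Galois group lies in the alternating group exactly when the discriminant is a square in Q, so the Galois group (PSL(2,5)) is contained in A_6.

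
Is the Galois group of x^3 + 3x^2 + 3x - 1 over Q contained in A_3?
The polynomial is irreducible of degree 3 over Q. Its discriminant is -108, which is not a perfect square. A Galois group lies in the alternating group exactly when the discriminant is a square in Q, so the Galois group (S_3) is not contained in A_3.

No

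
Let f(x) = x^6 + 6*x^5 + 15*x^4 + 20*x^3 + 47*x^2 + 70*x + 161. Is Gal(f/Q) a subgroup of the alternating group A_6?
No

The polynomial is irreducible of degree 6 over Q. Its discriminant is -2693803488051200, which is not a perfect square. A Galois group lies in the alternating group exactly when the discriminant is a square in Q, so the Galois group (S_4 x C_2) is not contained in A_6.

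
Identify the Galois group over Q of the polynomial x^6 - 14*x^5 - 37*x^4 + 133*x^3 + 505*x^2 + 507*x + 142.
6T12: PSL(2,5)

The polynomial f is an irreducible sextic over Q, so G = Gal(f/Q) is one of the 16 transitive subgroups 6T1, ..., 6T16 of S_6. The discriminant of f is 30991489 = 5567^2, a perfect square, so G is contained in A_6. The transitive groups of degree 6 contained in A_6 are: A_4 (6T4, order 12), S_4 (6T7, order 24), (C_3 x C_3) : C_4 (6T10, order 36), PSL(2,5) (6T12, order 60), A_6 (6T15, order 360). By Dedekind's theorem, for a prime p not dividing disc(f) the degrees of the irreducible factors of f mod p form the cycle type of an element of G. Factoring f modulo the 21 such primes p <= 79 (skipping 19, which divides the discriminant), each new pattern first appears at: mod 2: f = (x)(x^5 + x^3 + x^2 + x + 1), pattern 5+1; mod 7: f = (x^3 + 3x^2 + 3x + 5)(x^3 + 4x^2 + 4x + 6), pattern 3+3; mod 61: f = (x + 48)(x + 54)(x^2 + 7x + 25)(x^2 + 60x + 35), pattern 2+2+1+1. No other pattern occurs in this range, so the set of observed cycle types is {5+1, 3+3, 2+2+1+1}. The candidates containing elements of all these cycle types are PSL(2,5) (6T12) of order 60, A_6 (6T15) of order 360; the others are excluded. The observed types are precisely the cycle types that occur in PSL(2,5) (6T12) (apart from the identity). Each of the other remaining candidates has further cycle types, and by the Chebotarev density theorem the matching factorization patterns would occur for a proportion of primes equal to their share of the group: A_6 (6T15) additionally contains elements of type 4+2, 3+1+1+1 (130 of its 360 elements, about 36% of primes). None of the 21 primes tested shows any such pattern (for each of these groups the chance of that is below 10^-4), which rules them out. Hence G = PSL(2,5) (6T12), of order 60.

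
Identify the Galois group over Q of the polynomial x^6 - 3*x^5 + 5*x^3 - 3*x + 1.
6T2: S_3

The polynomial f is an irreducible sextic over Q, so G = Gal(f/Q) is one of the 16 transitive subgroups 6T1, ..., 6T16 of S_6. The discriminant of f is -34992, which is not a perfect square, so G is not contained in A_6. The transitive groups of degree 6 not contained in A_6 are: C_6 (6T1, order 6), S_3 (6T2, order 6), D_6 (6T3, order 12), C_3 x S_3 (6T5, order 18), A_4 x C_2 (6T6, order 24), S_4 (6T8, order 24), S_3 x S_3 (6T9, order 36), S_4 x C_2 (6T11, order 48), (S_3 x S_3) : C_2 (6T13, order 72), PGL(2,5) (6T14, order 120), S_6 (6T16, order 720). By Dedekind's theorem, for a prime p not dividing disc(f) the degrees of the irreducible factors of f mod p form the cycle type of an element of G. Factoring f modulo the 23 such primes p <= 97 (skipping 2, 3, which divide the discriminant), each new pattern first appears at: mod 5: f = (x^2 + x + 1)(x^2 + 2x + 3)(x^2 + 4x + 2), pattern 2+2+2; mod 7: f = (x^3 + x^2 + 3x + 1)(x^3 + 3x^2 + x + 1), pattern 3+3; mod 31: f = (x + 3)(x + 7)(x + 9)(x + 21)(x + 23)(x + 27), pattern 1+1+1+1+1+1. No other pattern occurs in this range, so the set of observed cycle types is {2+2+2, 3+3, 1+1+1+1+1+1}. The candidates containing elements of all these cycle types are C_6 (6T1) of order 6, S_3 (6T2) of order 6, D_6 (6T3) of order 12, C_3 x S_3 (6T5) of order 18, A_4 x C_2 (6T6) of order 24, S_4 (6T8) of order 24, S_3 x S_3 (6T9) of order 36, S_4 x C_2 (6T11) of order 48, (S_3 x S_3) : C_2 (6T13) of order 72, PGL(2,5) (6T14) of order 120, S_6 (6T16) of order 720; the others are excluded. The observed types are precisely the cycle types that occur in S_3 (6T2). Each of the other remaining candidates has further cycle types, and by the Chebotarev density theorem the matching factorization patterns would occur for a proportion of primes equal to their share of the group: C_6 (6T1) additionally contains elements of type 6 (2 of its 6 elements, about 33% of primes); D_6 (6T3) additionally contains elements of type 6, 2+2+1+1 (5 of its 12 elements, about 42% of primes); C_3 x S_3 (6T5) additionally contains elements of type 6, 3+1+1+1 (10 of its 18 elements, about 56% of primes); A_4 x C_2 (6T6) additionally contains elements of type 6, 2+2+1+1, 2+1+1+1+1 (14 of its 24 elements, about 58% of primes); S_4 (6T8) additionally contains elements of type 4+1+1, 2+2+1+1 (9 of its 24 elements, about 38% of primes); S_3 x S_3 (6T9) additionally contains elements of type 6, 3+1+1+1, 2+2+1+1 (25 of its 36 elements, about 69% of primes); S_4 x C_2 (6T11) additionally contains elements of type 6, 4+2, 4+1+1, 2+2+1+1, 2+1+1+1+1 (32 of its 48 elements, about 67% of primes); (S_3 x S_3) : C_2 (6T13) additionally contains elements of type 6, 4+2, 3+2+1, 3+1+1+1, 2+2+1+1, 2+1+1+1+1 (61 of its 72 elements, about 85% of primes); PGL(2,5) (6T14) additionally contains elements of type 6, 5+1, 4+1+1, 2+2+1+1 (89 of its 120 elements, about 74% of primes); S_6 (6T16) additionally contains elements of type 6, 5+1, 4+2, 4+1+1, 3+2+1, 3+1+1+1, 2+2+1+1, 2+1+1+1+1 (664 of its 720 elements, about 92% of primes). None of the 23 primes tested shows any such pattern (for each of these groups the chance of that is below 10^-4), which rules them out. Hence G = S_3 (6T2), of order 6.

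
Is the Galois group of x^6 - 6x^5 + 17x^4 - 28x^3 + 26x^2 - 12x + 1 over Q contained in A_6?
The polynomial is irreducible of degree 6 over Q. Its discriminant is 153664 = 392^2, a perfect square. A Galois group lies in the alternating group exactly when the discriminant is a square in Q, so the Galois group (A_4) is contained in A_6.

Yes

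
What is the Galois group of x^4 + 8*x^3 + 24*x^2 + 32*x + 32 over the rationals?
The polynomial is an irreducible quartic over Q and its discriminant is 1048576 = 1024^2, a perfect square, so the Galois group is contained in A_4. The resolvent cubic y^3 - 24*y^2 + 128*y splits completely over Q, which gives the Klein four-group V_4.

4T2: V_4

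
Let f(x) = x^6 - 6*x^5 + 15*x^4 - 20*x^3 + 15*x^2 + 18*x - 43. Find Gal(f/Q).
A_6 (order 360)

The polynomial f is an irreducible sextic over Q, so G = Gal(f/Q) is one of the 16 transitive subgroups 6T1, ..., 6T16 of S_6. The discriminant of f is 746496000000 = 864000^2, a perfect square, so G is contained in A_6. The transitive groups of degree 6 contained in A_6 are: A_4 (6T4, order 12), S_4 (6T7, order 24), (C_3 x C_3) : C_4 (6T10, order 36), PSL(2,5) (6T12, order 60), A_6 (6T15, order 360). By Dedekind's theorem, for a prime p not dividing disc(f) the degrees of the irreducible factors of f mod p form the cycle type of an element of G. Factoring f modulo the 6 such primes p <= 23 (skipping 2, 3, 5, which divide the discriminant), each new pattern first appears at: mod 7: f = (x + 2)(x^5 + 6x^4 + 3x^3 + 2x^2 + 4x + 3), pattern 5+1; mod 23: f = (x + 6)(x + 11)(x + 20)(x^3 + 3x^2 + 4x + 8), pattern 3+1+1+1. No other pattern occurs in this range, so the set of observed cycle types is {5+1, 3+1+1+1}. Among the candidates above, the only group containing elements of all these cycle types is A_6 (6T15) — each of A_4 (6T4), S_4 (6T7), (C_3 x C_3) : C_4 (6T10), PSL(2,5) (6T12) lacks at least one of them. Hence G = A_6 (6T15), of order 360.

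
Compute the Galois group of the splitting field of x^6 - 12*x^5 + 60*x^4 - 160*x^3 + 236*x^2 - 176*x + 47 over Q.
S_4 (also written S4+)

The polynomial f is an irreducible sextic over Q, so G = Gal(f/Q) is one of the 16 transitive subgroups 6T1, ..., 6T16 of S_6. The discriminant of f is 3356224 = 1832^2, a perfect square, so G is contained in A_6. The transitive groups of degree 6 contained in A_6 are: A_4 (6T4, order 12), S_4 (6T7, order 24), (C_3 x C_3) : C_4 (6T10, order 36), PSL(2,5) (6T12, order 60), A_6 (6T15, order 360). By Dedekind's theorem, for a prime p not dividing disc(f) the degrees of the irreducible factors of f mod p form the cycle type of an element of G. Factoring f modulo the 79 such primes p <= 419 (skipping 2, 229, which divide the discriminant), each new pattern first appears at: mod 3: f = (x^3 + x^2 + x + 2)(x^3 + 2x^2 + 1), pattern 3+3; mod 7: f = (x^2 + 3x + 1)(x^4 + 6x^3 + 6x^2 + 5x + 5), pattern 4+2; mod 23: f = (x + 7)(x + 12)(x^2 + 18x + 1)(x^2 + 20x + 20), pattern 2+2+1+1; mod 193: f = (x + 85)(x + 88)(x + 91)(x + 98)(x + 101)(x + 104), pattern 1+1+1+1+1+1. No other pattern occurs in this range, so the set of observed cycle types is {3+3, 4+2, 2+2+1+1, 1+1+1+1+1+1}. The candidates containing elements of all these cycle types are S_4 (6T7) of order 24, (C_3 x C_3) : C_4 (6T10) of order 36, A_6 (6T15) of order 360; the others are excluded. The observed types are precisely the cycle types that occur in S_4 (6T7). Each of the other remaining candidates has further cycle types, and by the Chebotarev density theorem the matching factorization patterns would occur for a proportion of primes equal to their share of the group: (C_3 x C_3) : C_4 (6T10) additionally contains elements of type 3+1+1+1 (4 of its 36 elements, about 11% of primes); A_6 (6T15) additionally contains elements of type 5+1, 3+1+1+1 (184 of its 360 elements, about 51% of primes). None of the 79 primes tested shows any such pattern (for each of these groups the chance of that is below 10^-4), which rules them out. Hence G = S_4 (6T7), of order 24.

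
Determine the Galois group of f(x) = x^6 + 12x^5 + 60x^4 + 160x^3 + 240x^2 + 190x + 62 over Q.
The polynomial f is an irreducible sextic over Q, so G = Gal(f/Q) is one of the 16 transitive subgroups 6T1, ..., 6T16 of S_6. The discriminant of f is -1292992, which is not a perfect square, so G is not contained in A_6. The transitive groups of degree 6 not contained in A_6 are: C_6 (6T1, order 6), S_3 (6T2, order 6), D_6 (6T3, order 12), C_3 x S_3 (6T5, order 18), A_4 x C_2 (6T6, order 24), S_4 (6T8, order 24), S_3 x S_3 (6T9, order 36), S_4 x C_2 (6T11, order 48), (S_3 x S_3) : C_2 (6T13, order 72), PGL(2,5) (6T14, order 120), S_6 (6T16, order 720). By Dedekind's theorem, for a prime p not dividing disc(f) the degrees of the irreducible factors of f mod p form the cycle type of an element of G. Factoring f modulo the 3 such primes p <= 7 (skipping 2, which divides the discriminant), each new pattern first appears at: mod 3: f = (x^6 + x^3 + x + 2), pattern 6; mod 5: f = (x + 3)(x + 4)(x^4 + 3x^2 + 4x + 1), pattern 4+1+1; mod 7: f = (x + 4)(x^2 + 1)(x^3 + x^2 + 6x + 5), pattern 3+2+1. No other pattern occurs in this range, so the set of observed cycle types is {6, 4+1+1, 3+2+1}. Among the candidates above, the only group containing elements of all these cycle types is S_6 (6T16); every other candidate lacks at least one of them. Hence G = S_6 (6T16), of order 720.

S_6 (also written S6)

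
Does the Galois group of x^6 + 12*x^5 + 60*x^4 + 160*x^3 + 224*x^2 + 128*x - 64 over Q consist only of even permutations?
The polynomial is irreducible of degree 6 over Q. Its discriminant is 36352603193344 = 6029312^2, a perfect square. A Galois group lies in the alternating group exactly when the discriminant is a square in Q, so the Galois group (S_4) is contained in A_6.

Yes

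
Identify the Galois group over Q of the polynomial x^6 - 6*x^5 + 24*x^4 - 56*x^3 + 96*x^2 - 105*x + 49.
C_3 x S_3

The polynomial f is an irreducible sextic over Q, so G = Gal(f/Q) is one of the 16 transitive subgroups 6T1, ..., 6T16 of S_6. The discriminant of f is -68755887963, which is not a perfect square, so G is not contained in A_6. The transitive groups of degree 6 not contained in A_6 are: C_6 (6T1, order 6), S_3 (6T2, order 6), D_6 (6T3, order 12), C_3 x S_3 (6T5, order 18), A_4 x C_2 (6T6, order 24), S_4 (6T8, order 24), S_3 x S_3 (6T9, order 36), S_4 x C_2 (6T11, order 48), (S_3 x S_3) : C_2 (6T13, order 72), PGL(2,5) (6T14, order 120), S_6 (6T16, order 720). By Dedekind's theorem, for a prime p not dividing disc(f) the degrees of the irreducible factors of f mod p form the cycle type of an element of G. Factoring f modulo the 33 such primes p <= 151 (skipping 3, 7, 89, which divide the discriminant), each new pattern first appears at: mod 2: f = (x^6 + x + 1), pattern 6; mod 13: f = (x + 6)(x + 8)(x + 9)(x^3 + 10x^2 + 10x + 12), pattern 3+1+1+1; mod 17: f = (x^2 + 9x + 6)(x^2 + 9x + 11)(x^2 + 10x + 1), pattern 2+2+2; mod 19: f = (x^3 + 16x^2 + 4x + 13)(x^3 + 16x^2 + 11x + 14), pattern 3+3; mod 73: f = (x + 4)(x + 5)(x + 18)(x + 29)(x + 36)(x + 48), pattern 1+1+1+1+1+1. No other pattern occurs in this range, so the set of observed cycle types is {6, 3+1+1+1, 2+2+2, 3+3, 1+1+1+1+1+1}. The candidates containing elements of all these cycle types are C_3 x S_3 (6T5) of order 18, S_3 x S_3 (6T9) of order 36, (S_3 x S_3) : C_2 (6T13) of order 72, S_6 (6T16) of order 720; the others are excluded. The observed types are precisely the cycle types that occur in C_3 x S_3 (6T5). Each of the other remaining candidates has further cycle types, and by the Chebotarev density theorem the matching factorization patterns would occur for a proportion of primes equal to their share of the group: S_3 x S_3 (6T9) additionally contains elements of type 2+2+1+1 (9 of its 36 elements, about 25% of primes); (S_3 x S_3) : C_2 (6T13) additionally contains elements of type 4+2, 3+2+1, 2+2+1+1, 2+1+1+1+1 (45 of its 72 elements, about 62% of primes); S_6 (6T16) additionally contains elements of type 5+1, 4+2, 4+1+1, 3+2+1, 2+2+1+1, 2+1+1+1+1 (504 of its 720 elements, about 70% of primes). None of the 33 primes tested shows any such pattern (for each of these groups the chance of that is below 10^-4), which rules them out. Hence G = C_3 x S_3 (6T5), of order 18.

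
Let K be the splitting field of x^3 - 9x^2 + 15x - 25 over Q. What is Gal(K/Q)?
The polynomial is an irreducible cubic over Q and its discriminant is -24300, which is not a perfect square. For an irreducible cubic, a non-square discriminant gives Galois group S_3.

S_3, the symmetric group on 3 letters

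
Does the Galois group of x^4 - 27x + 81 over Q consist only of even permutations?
The polynomial is irreducible of degree 4 over Q. Its discriminant is 121699989, which is not a perfect square. A Galois group lies in the alternating group exactly when the discriminant is a square in Q, so the Galois group (S_4) is not contained in A_4.

No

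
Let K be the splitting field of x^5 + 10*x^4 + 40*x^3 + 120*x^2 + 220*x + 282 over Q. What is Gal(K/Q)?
F_20 (also written F20)

The polynomial f is an irreducible quintic over Q, so G = Gal(f/Q) is a transitive subgroup of S_5: one of C_5 (5T1, order 5), D_5 (5T2, order 10), F_20 (5T3, order 20), A_5 (5T4, order 60) or S_5 (5T5, order 120). The discriminant of f is 1151520050000, which is not a perfect square, so G is not contained in A_5. The transitive groups of degree 5 not contained in A_5 are: F_20 (5T3, order 20), S_5 (5T5, order 120). By Dedekind's theorem, for a prime p not dividing disc(f) the degrees of the irreducible factors of f mod p form the cycle type of an element of G. Factoring f modulo the 18 such primes p <= 71 (skipping 2, 5, which divide the discriminant), each new pattern first appears at: mod 3: f = (x)(x^4 + x^3 + x^2 + 1), pattern 4+1; mod 11: f = (x^5 + 10x^4 + 7x^3 + 10x^2 + 7), pattern 5; mod 19: f = (x + 11)(x^2 + 4)(x^2 + 18x + 9), pattern 2+2+1. No other pattern occurs in this range, so the set of observed cycle types is {4+1, 5, 2+2+1}. The candidates containing elements of all these cycle types are F_20 (5T3) of order 20, S_5 (5T5) of order 120; the others are excluded. The observed types are precisely the cycle types that occur in F_20 (5T3) (apart from the identity). Each of the other remaining candidates has further cycle types, and by the Chebotarev density theorem the matching factorization patterns would occur for a proportion of primes equal to their share of the group: S_5 (5T5) additionally contains elements of type 3+2, 3+1+1, 2+1+1+1 (50 of its 120 elements, about 42% of primes). None of the 18 primes tested shows any such pattern (for each of these groups the chance of that is below 10^-4), which rules them out. Hence G = F_20 (5T3), of order 20.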